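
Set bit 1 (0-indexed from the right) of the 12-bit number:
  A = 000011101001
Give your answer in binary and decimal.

Mask = 1 << 1 = 000000000010
Bit 1 of A is 0, so OR-ing with the mask flips it to 1.
  000011101001
| 000000000010
--------------
  000011101011

Answer: 000011101011 (235)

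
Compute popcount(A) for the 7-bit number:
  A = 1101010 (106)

1101010
1-bits at positions (from bit 0 = LSB): 1, 3, 5, 6
Count = 4

Answer: 4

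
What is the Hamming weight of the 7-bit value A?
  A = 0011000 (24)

0011000
1-bits at positions (from bit 0 = LSB): 3, 4
Count = 2

Answer: 2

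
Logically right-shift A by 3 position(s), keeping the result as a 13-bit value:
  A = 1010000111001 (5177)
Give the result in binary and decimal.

Logical shift right by 3: drop the bottom 3 bit(s), prepend 3 zero(s) on the left.
  1010000111001  ->  keep [1010000111], discard [001], prepend 000
= 0001010000111

Answer: 0001010000111 (647)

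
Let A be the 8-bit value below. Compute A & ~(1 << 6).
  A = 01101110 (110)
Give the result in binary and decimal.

Mask = ~(1 << 6) = 10111111
Bit 6 of A is 1, so AND-ing with the mask clears it to 0.
  01101110
& 10111111
----------
  00101110

Answer: 00101110 (46)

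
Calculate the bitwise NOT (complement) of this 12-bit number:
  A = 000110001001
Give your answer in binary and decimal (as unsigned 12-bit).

Flip each bit (0->1, 1->0):
  000110001001
  111001110110

Answer: 111001110110 (3702)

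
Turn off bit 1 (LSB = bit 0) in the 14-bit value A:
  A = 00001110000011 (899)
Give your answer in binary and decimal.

Mask = ~(1 << 1) = 11111111111101
Bit 1 of A is 1, so AND-ing with the mask clears it to 0.
  00001110000011
& 11111111111101
----------------
  00001110000001

Answer: 00001110000001 (897)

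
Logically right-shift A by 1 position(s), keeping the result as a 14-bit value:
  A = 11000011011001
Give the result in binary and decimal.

Logical shift right by 1: drop the bottom 1 bit(s), prepend 1 zero(s) on the left.
  11000011011001  ->  keep [1100001101100], discard [1], prepend 0
= 01100001101100

Answer: 01100001101100 (6252)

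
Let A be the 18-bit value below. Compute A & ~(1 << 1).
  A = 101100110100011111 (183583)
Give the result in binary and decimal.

Mask = ~(1 << 1) = 111111111111111101
Bit 1 of A is 1, so AND-ing with the mask clears it to 0.
  101100110100011111
& 111111111111111101
--------------------
  101100110100011101

Answer: 101100110100011101 (183581)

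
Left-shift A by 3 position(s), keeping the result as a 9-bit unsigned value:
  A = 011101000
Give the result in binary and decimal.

Shift left by 3: drop the top 3 bit(s), append 3 zero(s) on the right.
  011101000  ->  discard [011], keep [101000], append 000
= 101000000

Answer: 101000000 (320)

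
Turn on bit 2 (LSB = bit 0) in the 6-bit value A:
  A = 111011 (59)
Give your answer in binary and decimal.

Mask = 1 << 2 = 000100
Bit 2 of A is 0, so OR-ing with the mask flips it to 1.
  111011
| 000100
--------
  111111

Answer: 111111 (63)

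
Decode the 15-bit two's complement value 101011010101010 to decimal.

MSB is 1, so the value is negative. Find the magnitude:
1. Invert bits:  010100101010101
2. Add 1:        010100101010110  = 10582
3. Apply sign:   -10582

Answer: -10582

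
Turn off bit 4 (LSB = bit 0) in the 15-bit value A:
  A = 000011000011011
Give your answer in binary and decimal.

Mask = ~(1 << 4) = 111111111101111
Bit 4 of A is 1, so AND-ing with the mask clears it to 0.
  000011000011011
& 111111111101111
-----------------
  000011000001011

Answer: 000011000001011 (1547)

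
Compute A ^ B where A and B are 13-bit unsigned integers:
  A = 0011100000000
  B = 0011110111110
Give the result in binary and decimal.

Apply ^ to each column (1 where bits differ):
  0011100000000
^ 0011110111110
---------------
  0000010111110

Answer: 0000010111110 (190)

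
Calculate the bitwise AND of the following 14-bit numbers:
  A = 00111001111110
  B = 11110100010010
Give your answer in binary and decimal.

Apply & to each column (1 only where both bits are 1):
  00111001111110
& 11110100010010
----------------
  00110000010010

Answer: 00110000010010 (3090)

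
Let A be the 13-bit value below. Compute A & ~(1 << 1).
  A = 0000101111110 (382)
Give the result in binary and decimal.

Mask = ~(1 << 1) = 1111111111101
Bit 1 of A is 1, so AND-ing with the mask clears it to 0.
  0000101111110
& 1111111111101
---------------
  0000101111100

Answer: 0000101111100 (380)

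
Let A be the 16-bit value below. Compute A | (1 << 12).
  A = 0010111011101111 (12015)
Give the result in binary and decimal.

Mask = 1 << 12 = 0001000000000000
Bit 12 of A is 0, so OR-ing with the mask flips it to 1.
  0010111011101111
| 0001000000000000
------------------
  0011111011101111

Answer: 0011111011101111 (16111)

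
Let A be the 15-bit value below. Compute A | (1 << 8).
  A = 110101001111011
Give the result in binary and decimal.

Mask = 1 << 8 = 000000100000000
Bit 8 of A is 0, so OR-ing with the mask flips it to 1.
  110101001111011
| 000000100000000
-----------------
  110101101111011

Answer: 110101101111011 (27515)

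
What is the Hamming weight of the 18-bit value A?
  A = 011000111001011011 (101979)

011000111001011011
1-bits at positions (from bit 0 = LSB): 0, 1, 3, 4, 6, 9, 10, 11, 15, 16
Count = 10

Answer: 10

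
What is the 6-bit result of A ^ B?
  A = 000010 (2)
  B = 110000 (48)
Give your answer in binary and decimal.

Apply ^ to each column (1 where bits differ):
  000010
^ 110000
--------
  110010

Answer: 110010 (50)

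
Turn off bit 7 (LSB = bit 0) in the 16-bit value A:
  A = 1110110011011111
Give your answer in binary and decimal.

Mask = ~(1 << 7) = 1111111101111111
Bit 7 of A is 1, so AND-ing with the mask clears it to 0.
  1110110011011111
& 1111111101111111
------------------
  1110110001011111

Answer: 1110110001011111 (60511)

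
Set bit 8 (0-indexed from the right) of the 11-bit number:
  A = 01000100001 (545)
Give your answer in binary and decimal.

Mask = 1 << 8 = 00100000000
Bit 8 of A is 0, so OR-ing with the mask flips it to 1.
  01000100001
| 00100000000
-------------
  01100100001

Answer: 01100100001 (801)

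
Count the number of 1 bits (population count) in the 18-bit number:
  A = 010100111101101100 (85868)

010100111101101100
1-bits at positions (from bit 0 = LSB): 2, 3, 5, 6, 8, 9, 10, 11, 14, 16
Count = 10

Answer: 10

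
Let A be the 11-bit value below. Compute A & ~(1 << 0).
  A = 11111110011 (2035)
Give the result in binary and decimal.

Mask = ~(1 << 0) = 11111111110
Bit 0 of A is 1, so AND-ing with the mask clears it to 0.
  11111110011
& 11111111110
-------------
  11111110010

Answer: 11111110010 (2034)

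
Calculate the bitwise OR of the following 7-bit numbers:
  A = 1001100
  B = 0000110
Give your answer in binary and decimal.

Apply | to each column (1 where either bit is 1):
  1001100
| 0000110
---------
  1001110

Answer: 1001110 (78)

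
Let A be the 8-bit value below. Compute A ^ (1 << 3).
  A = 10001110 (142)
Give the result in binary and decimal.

Mask = 1 << 3 = 00001000
Bit 3 of A is 1; XOR with the mask flips it to 0.
  10001110
^ 00001000
----------
  10000110

Answer: 10000110 (134)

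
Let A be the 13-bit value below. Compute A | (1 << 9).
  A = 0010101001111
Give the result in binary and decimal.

Mask = 1 << 9 = 0001000000000
Bit 9 of A is 0, so OR-ing with the mask flips it to 1.
  0010101001111
| 0001000000000
---------------
  0011101001111

Answer: 0011101001111 (1871)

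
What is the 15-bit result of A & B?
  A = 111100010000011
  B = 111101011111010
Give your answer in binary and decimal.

Apply & to each column (1 only where both bits are 1):
  111100010000011
& 111101011111010
-----------------
  111100010000010

Answer: 111100010000010 (30850)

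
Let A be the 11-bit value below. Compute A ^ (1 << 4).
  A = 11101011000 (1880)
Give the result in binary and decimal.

Mask = 1 << 4 = 00000010000
Bit 4 of A is 1; XOR with the mask flips it to 0.
  11101011000
^ 00000010000
-------------
  11101001000

Answer: 11101001000 (1864)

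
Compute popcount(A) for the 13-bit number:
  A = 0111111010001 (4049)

0111111010001
1-bits at positions (from bit 0 = LSB): 0, 4, 6, 7, 8, 9, 10, 11
Count = 8

Answer: 8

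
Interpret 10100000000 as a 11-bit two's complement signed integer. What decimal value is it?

MSB is 1, so the value is negative. Find the magnitude:
1. Invert bits:  01011111111
2. Add 1:        01100000000  = 768
3. Apply sign:   -768

Answer: -768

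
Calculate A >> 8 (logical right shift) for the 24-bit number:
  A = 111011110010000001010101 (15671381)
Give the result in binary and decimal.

Logical shift right by 8: drop the bottom 8 bit(s), prepend 8 zero(s) on the left.
  111011110010000001010101  ->  keep [1110111100100000], discard [01010101], prepend 00000000
= 000000001110111100100000

Answer: 000000001110111100100000 (61216)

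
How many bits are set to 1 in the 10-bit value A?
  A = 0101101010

0101101010
1-bits at positions (from bit 0 = LSB): 1, 3, 5, 6, 8
Count = 5

Answer: 5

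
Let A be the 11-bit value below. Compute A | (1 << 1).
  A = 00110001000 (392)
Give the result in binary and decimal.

Mask = 1 << 1 = 00000000010
Bit 1 of A is 0, so OR-ing with the mask flips it to 1.
  00110001000
| 00000000010
-------------
  00110001010

Answer: 00110001010 (394)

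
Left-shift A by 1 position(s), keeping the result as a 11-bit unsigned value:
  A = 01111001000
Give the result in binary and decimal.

Shift left by 1: drop the top 1 bit(s), append 1 zero(s) on the right.
  01111001000  ->  discard [0], keep [1111001000], append 0
= 11110010000

Answer: 11110010000 (1936)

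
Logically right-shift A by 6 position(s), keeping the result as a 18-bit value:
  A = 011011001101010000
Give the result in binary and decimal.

Logical shift right by 6: drop the bottom 6 bit(s), prepend 6 zero(s) on the left.
  011011001101010000  ->  keep [011011001101], discard [010000], prepend 000000
= 000000011011001101

Answer: 000000011011001101 (1741)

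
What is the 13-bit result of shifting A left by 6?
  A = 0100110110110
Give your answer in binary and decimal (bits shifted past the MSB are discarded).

Shift left by 6: drop the top 6 bit(s), append 6 zero(s) on the right.
  0100110110110  ->  discard [010011], keep [0110110], append 000000
= 0110110000000

Answer: 0110110000000 (3456)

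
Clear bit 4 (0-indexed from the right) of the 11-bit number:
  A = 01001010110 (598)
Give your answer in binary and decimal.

Mask = ~(1 << 4) = 11111101111
Bit 4 of A is 1, so AND-ing with the mask clears it to 0.
  01001010110
& 11111101111
-------------
  01001000110

Answer: 01001000110 (582)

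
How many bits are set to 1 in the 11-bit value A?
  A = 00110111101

00110111101
1-bits at positions (from bit 0 = LSB): 0, 2, 3, 4, 5, 7, 8
Count = 7

Answer: 7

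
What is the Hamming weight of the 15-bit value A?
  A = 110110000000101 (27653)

110110000000101
1-bits at positions (from bit 0 = LSB): 0, 2, 10, 11, 13, 14
Count = 6

Answer: 6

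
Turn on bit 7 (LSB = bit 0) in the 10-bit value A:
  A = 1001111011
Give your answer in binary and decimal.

Mask = 1 << 7 = 0010000000
Bit 7 of A is 0, so OR-ing with the mask flips it to 1.
  1001111011
| 0010000000
------------
  1011111011

Answer: 1011111011 (763)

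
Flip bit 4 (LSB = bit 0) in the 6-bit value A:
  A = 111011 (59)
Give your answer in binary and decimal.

Mask = 1 << 4 = 010000
Bit 4 of A is 1; XOR with the mask flips it to 0.
  111011
^ 010000
--------
  101011

Answer: 101011 (43)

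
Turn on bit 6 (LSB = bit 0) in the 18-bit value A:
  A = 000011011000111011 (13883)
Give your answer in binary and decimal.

Mask = 1 << 6 = 000000000001000000
Bit 6 of A is 0, so OR-ing with the mask flips it to 1.
  000011011000111011
| 000000000001000000
--------------------
  000011011001111011

Answer: 000011011001111011 (13947)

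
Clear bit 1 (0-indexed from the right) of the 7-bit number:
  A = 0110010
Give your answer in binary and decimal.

Mask = ~(1 << 1) = 1111101
Bit 1 of A is 1, so AND-ing with the mask clears it to 0.
  0110010
& 1111101
---------
  0110000

Answer: 0110000 (48)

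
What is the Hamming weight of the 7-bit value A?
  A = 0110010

0110010
1-bits at positions (from bit 0 = LSB): 1, 4, 5
Count = 3

Answer: 3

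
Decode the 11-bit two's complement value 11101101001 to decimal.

MSB is 1, so the value is negative. Find the magnitude:
1. Invert bits:  00010010110
2. Add 1:        00010010111  = 151
3. Apply sign:   -151

Answer: -151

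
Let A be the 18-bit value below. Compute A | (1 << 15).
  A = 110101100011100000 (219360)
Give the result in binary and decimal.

Mask = 1 << 15 = 001000000000000000
Bit 15 of A is 0, so OR-ing with the mask flips it to 1.
  110101100011100000
| 001000000000000000
--------------------
  111101100011100000

Answer: 111101100011100000 (252128)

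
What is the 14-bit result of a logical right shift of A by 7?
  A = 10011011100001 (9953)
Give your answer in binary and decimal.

Logical shift right by 7: drop the bottom 7 bit(s), prepend 7 zero(s) on the left.
  10011011100001  ->  keep [1001101], discard [1100001], prepend 0000000
= 00000001001101

Answer: 00000001001101 (77)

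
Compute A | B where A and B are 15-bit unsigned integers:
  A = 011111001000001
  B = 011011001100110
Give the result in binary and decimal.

Apply | to each column (1 where either bit is 1):
  011111001000001
| 011011001100110
-----------------
  011111001100111

Answer: 011111001100111 (15975)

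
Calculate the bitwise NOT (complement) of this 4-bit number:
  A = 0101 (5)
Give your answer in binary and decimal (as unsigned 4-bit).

Flip each bit (0->1, 1->0):
  0101
  1010

Answer: 1010 (10)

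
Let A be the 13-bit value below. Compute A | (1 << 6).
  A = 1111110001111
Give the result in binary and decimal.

Mask = 1 << 6 = 0000001000000
Bit 6 of A is 0, so OR-ing with the mask flips it to 1.
  1111110001111
| 0000001000000
---------------
  1111111001111

Answer: 1111111001111 (8143)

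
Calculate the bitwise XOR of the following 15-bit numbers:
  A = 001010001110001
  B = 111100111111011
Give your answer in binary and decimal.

Apply ^ to each column (1 where bits differ):
  001010001110001
^ 111100111111011
-----------------
  110110110001010

Answer: 110110110001010 (28042)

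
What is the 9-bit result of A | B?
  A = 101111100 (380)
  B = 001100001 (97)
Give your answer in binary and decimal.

Apply | to each column (1 where either bit is 1):
  101111100
| 001100001
-----------
  101111101

Answer: 101111101 (381)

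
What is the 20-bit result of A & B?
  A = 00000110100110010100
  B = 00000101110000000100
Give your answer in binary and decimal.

Apply & to each column (1 only where both bits are 1):
  00000110100110010100
& 00000101110000000100
----------------------
  00000100100000000100

Answer: 00000100100000000100 (18436)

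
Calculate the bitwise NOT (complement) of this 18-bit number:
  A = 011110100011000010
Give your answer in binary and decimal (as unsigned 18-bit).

Flip each bit (0->1, 1->0):
  011110100011000010
  100001011100111101

Answer: 100001011100111101 (137021)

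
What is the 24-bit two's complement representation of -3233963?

1. Binary of +3233963:  001100010101100010101011
2. Invert bits:     110011101010011101010100
3. Add 1:           110011101010011101010101

Answer: 110011101010011101010101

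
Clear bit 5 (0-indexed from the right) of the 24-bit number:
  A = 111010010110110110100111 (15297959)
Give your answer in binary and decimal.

Mask = ~(1 << 5) = 111111111111111111011111
Bit 5 of A is 1, so AND-ing with the mask clears it to 0.
  111010010110110110100111
& 111111111111111111011111
--------------------------
  111010010110110110000111

Answer: 111010010110110110000111 (15297927)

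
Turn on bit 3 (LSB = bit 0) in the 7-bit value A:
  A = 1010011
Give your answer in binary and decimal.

Mask = 1 << 3 = 0001000
Bit 3 of A is 0, so OR-ing with the mask flips it to 1.
  1010011
| 0001000
---------
  1011011

Answer: 1011011 (91)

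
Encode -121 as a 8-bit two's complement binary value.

1. Binary of +121:  01111001
2. Invert bits:     10000110
3. Add 1:           10000111

Answer: 10000111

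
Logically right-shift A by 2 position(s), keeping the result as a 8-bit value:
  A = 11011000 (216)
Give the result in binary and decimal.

Logical shift right by 2: drop the bottom 2 bit(s), prepend 2 zero(s) on the left.
  11011000  ->  keep [110110], discard [00], prepend 00
= 00110110

Answer: 00110110 (54)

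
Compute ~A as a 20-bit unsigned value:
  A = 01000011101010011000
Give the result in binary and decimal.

Flip each bit (0->1, 1->0):
  01000011101010011000
  10111100010101100111

Answer: 10111100010101100111 (771431)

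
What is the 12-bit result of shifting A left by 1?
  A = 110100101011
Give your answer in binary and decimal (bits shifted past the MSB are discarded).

Shift left by 1: drop the top 1 bit(s), append 1 zero(s) on the right.
  110100101011  ->  discard [1], keep [10100101011], append 0
= 101001010110

Answer: 101001010110 (2646)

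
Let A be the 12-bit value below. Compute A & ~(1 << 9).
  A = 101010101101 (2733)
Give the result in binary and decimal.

Mask = ~(1 << 9) = 110111111111
Bit 9 of A is 1, so AND-ing with the mask clears it to 0.
  101010101101
& 110111111111
--------------
  100010101101

Answer: 100010101101 (2221)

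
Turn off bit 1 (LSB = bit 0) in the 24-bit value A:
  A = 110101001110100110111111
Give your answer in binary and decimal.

Mask = ~(1 << 1) = 111111111111111111111101
Bit 1 of A is 1, so AND-ing with the mask clears it to 0.
  110101001110100110111111
& 111111111111111111111101
--------------------------
  110101001110100110111101

Answer: 110101001110100110111101 (13953469)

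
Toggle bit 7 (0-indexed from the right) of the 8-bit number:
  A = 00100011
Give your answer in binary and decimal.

Mask = 1 << 7 = 10000000
Bit 7 of A is 0; XOR with the mask flips it to 1.
  00100011
^ 10000000
----------
  10100011

Answer: 10100011 (163)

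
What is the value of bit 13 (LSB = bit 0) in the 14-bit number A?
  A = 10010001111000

Bit 13 is the 14th from the right.
  10010001111000
  ^
That bit is 1.

Answer: 1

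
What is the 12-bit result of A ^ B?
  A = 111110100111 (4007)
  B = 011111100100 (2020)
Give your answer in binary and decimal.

Apply ^ to each column (1 where bits differ):
  111110100111
^ 011111100100
--------------
  100001000011

Answer: 100001000011 (2115)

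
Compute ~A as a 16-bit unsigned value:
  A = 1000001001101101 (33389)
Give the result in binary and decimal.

Flip each bit (0->1, 1->0):
  1000001001101101
  0111110110010010

Answer: 0111110110010010 (32146)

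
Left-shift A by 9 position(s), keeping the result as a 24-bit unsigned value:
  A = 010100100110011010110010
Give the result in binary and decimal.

Shift left by 9: drop the top 9 bit(s), append 9 zero(s) on the right.
  010100100110011010110010  ->  discard [010100100], keep [110011010110010], append 000000000
= 110011010110010000000000

Answer: 110011010110010000000000 (13460480)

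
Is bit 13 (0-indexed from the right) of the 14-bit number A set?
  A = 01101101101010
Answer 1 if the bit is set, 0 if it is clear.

Bit 13 is the 14th from the right.
  01101101101010
  ^
That bit is 0.

Answer: 0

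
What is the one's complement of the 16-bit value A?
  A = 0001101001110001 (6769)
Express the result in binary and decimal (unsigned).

Flip each bit (0->1, 1->0):
  0001101001110001
  1110010110001110

Answer: 1110010110001110 (58766)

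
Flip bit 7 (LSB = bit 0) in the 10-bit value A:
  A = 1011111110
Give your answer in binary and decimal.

Mask = 1 << 7 = 0010000000
Bit 7 of A is 1; XOR with the mask flips it to 0.
  1011111110
^ 0010000000
------------
  1001111110

Answer: 1001111110 (638)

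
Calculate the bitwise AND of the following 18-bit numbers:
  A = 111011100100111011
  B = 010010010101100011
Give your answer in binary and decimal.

Apply & to each column (1 only where both bits are 1):
  111011100100111011
& 010010010101100011
--------------------
  010010000100100011

Answer: 010010000100100011 (74019)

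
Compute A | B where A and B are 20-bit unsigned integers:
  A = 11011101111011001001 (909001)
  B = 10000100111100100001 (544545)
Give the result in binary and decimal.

Apply | to each column (1 where either bit is 1):
  11011101111011001001
| 10000100111100100001
----------------------
  11011101111111101001

Answer: 11011101111111101001 (909289)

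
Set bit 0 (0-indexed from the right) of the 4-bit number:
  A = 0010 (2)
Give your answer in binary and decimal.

Mask = 1 << 0 = 0001
Bit 0 of A is 0, so OR-ing with the mask flips it to 1.
  0010
| 0001
------
  0011

Answer: 0011 (3)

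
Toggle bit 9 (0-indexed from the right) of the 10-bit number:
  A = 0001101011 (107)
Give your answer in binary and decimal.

Mask = 1 << 9 = 1000000000
Bit 9 of A is 0; XOR with the mask flips it to 1.
  0001101011
^ 1000000000
------------
  1001101011

Answer: 1001101011 (619)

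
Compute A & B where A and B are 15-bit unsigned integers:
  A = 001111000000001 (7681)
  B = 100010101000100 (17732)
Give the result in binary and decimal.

Apply & to each column (1 only where both bits are 1):
  001111000000001
& 100010101000100
-----------------
  000010000000000

Answer: 000010000000000 (1024)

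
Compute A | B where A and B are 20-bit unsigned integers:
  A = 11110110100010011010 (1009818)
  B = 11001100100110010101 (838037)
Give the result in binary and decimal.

Apply | to each column (1 where either bit is 1):
  11110110100010011010
| 11001100100110010101
----------------------
  11111110100110011111

Answer: 11111110100110011111 (1042847)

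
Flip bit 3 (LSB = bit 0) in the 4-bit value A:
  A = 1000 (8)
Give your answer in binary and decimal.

Mask = 1 << 3 = 1000
Bit 3 of A is 1; XOR with the mask flips it to 0.
  1000
^ 1000
------
  0000

Answer: 0000 (0)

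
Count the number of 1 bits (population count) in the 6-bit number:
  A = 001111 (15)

001111
1-bits at positions (from bit 0 = LSB): 0, 1, 2, 3
Count = 4

Answer: 4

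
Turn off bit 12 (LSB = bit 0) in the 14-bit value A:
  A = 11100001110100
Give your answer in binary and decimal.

Mask = ~(1 << 12) = 10111111111111
Bit 12 of A is 1, so AND-ing with the mask clears it to 0.
  11100001110100
& 10111111111111
----------------
  10100001110100

Answer: 10100001110100 (10356)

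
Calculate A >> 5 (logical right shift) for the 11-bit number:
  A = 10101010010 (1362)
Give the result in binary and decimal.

Logical shift right by 5: drop the bottom 5 bit(s), prepend 5 zero(s) on the left.
  10101010010  ->  keep [101010], discard [10010], prepend 00000
= 00000101010

Answer: 00000101010 (42)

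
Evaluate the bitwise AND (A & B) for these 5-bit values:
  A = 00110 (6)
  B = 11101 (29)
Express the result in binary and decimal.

Apply & to each column (1 only where both bits are 1):
  00110
& 11101
-------
  00100

Answer: 00100 (4)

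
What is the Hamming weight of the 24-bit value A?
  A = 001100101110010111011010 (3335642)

001100101110010111011010
1-bits at positions (from bit 0 = LSB): 1, 3, 4, 6, 7, 8, 10, 13, 14, 15, 17, 20, 21
Count = 13

Answer: 13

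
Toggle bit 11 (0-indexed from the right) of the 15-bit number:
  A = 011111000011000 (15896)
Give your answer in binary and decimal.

Mask = 1 << 11 = 000100000000000
Bit 11 of A is 1; XOR with the mask flips it to 0.
  011111000011000
^ 000100000000000
-----------------
  011011000011000

Answer: 011011000011000 (13848)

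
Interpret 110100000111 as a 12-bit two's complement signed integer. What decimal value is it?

MSB is 1, so the value is negative. Find the magnitude:
1. Invert bits:  001011111000
2. Add 1:        001011111001  = 761
3. Apply sign:   -761

Answer: -761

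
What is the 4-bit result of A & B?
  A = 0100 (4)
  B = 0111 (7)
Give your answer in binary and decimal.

Apply & to each column (1 only where both bits are 1):
  0100
& 0111
------
  0100

Answer: 0100 (4)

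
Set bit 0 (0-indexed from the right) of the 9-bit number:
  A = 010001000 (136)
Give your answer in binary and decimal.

Mask = 1 << 0 = 000000001
Bit 0 of A is 0, so OR-ing with the mask flips it to 1.
  010001000
| 000000001
-----------
  010001001

Answer: 010001001 (137)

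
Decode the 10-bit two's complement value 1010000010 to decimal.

MSB is 1, so the value is negative. Find the magnitude:
1. Invert bits:  0101111101
2. Add 1:        0101111110  = 382
3. Apply sign:   -382

Answer: -382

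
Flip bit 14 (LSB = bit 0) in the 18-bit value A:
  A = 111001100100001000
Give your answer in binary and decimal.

Mask = 1 << 14 = 000100000000000000
Bit 14 of A is 0; XOR with the mask flips it to 1.
  111001100100001000
^ 000100000000000000
--------------------
  111101100100001000

Answer: 111101100100001000 (252168)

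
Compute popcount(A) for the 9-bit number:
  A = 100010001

100010001
1-bits at positions (from bit 0 = LSB): 0, 4, 8
Count = 3

Answer: 3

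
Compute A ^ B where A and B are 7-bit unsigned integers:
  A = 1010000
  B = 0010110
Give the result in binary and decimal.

Apply ^ to each column (1 where bits differ):
  1010000
^ 0010110
---------
  1000110

Answer: 1000110 (70)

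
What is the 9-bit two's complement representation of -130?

1. Binary of +130:  010000010
2. Invert bits:     101111101
3. Add 1:           101111110

Answer: 101111110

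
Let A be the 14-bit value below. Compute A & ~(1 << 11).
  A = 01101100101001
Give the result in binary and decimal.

Mask = ~(1 << 11) = 11011111111111
Bit 11 of A is 1, so AND-ing with the mask clears it to 0.
  01101100101001
& 11011111111111
----------------
  01001100101001

Answer: 01001100101001 (4905)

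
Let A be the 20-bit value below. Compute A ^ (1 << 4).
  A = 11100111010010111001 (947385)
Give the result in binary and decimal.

Mask = 1 << 4 = 00000000000000010000
Bit 4 of A is 1; XOR with the mask flips it to 0.
  11100111010010111001
^ 00000000000000010000
----------------------
  11100111010010101001

Answer: 11100111010010101001 (947369)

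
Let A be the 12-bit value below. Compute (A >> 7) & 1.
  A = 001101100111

Bit 7 is the 8th from the right.
  001101100111
      ^
That bit is 0.

Answer: 0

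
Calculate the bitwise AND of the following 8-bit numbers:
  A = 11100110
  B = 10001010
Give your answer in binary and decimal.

Apply & to each column (1 only where both bits are 1):
  11100110
& 10001010
----------
  10000010

Answer: 10000010 (130)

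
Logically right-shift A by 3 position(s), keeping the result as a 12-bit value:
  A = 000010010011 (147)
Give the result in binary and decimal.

Logical shift right by 3: drop the bottom 3 bit(s), prepend 3 zero(s) on the left.
  000010010011  ->  keep [000010010], discard [011], prepend 000
= 000000010010

Answer: 000000010010 (18)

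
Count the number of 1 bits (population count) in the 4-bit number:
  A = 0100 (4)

0100
1-bits at positions (from bit 0 = LSB): 2
Count = 1

Answer: 1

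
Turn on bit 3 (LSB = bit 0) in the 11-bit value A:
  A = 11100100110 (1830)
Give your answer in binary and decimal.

Mask = 1 << 3 = 00000001000
Bit 3 of A is 0, so OR-ing with the mask flips it to 1.
  11100100110
| 00000001000
-------------
  11100101110

Answer: 11100101110 (1838)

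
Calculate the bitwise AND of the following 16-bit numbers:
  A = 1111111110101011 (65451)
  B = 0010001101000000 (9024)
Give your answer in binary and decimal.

Apply & to each column (1 only where both bits are 1):
  1111111110101011
& 0010001101000000
------------------
  0010001100000000

Answer: 0010001100000000 (8960)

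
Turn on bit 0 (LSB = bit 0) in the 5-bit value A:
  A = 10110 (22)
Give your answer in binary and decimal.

Mask = 1 << 0 = 00001
Bit 0 of A is 0, so OR-ing with the mask flips it to 1.
  10110
| 00001
-------
  10111

Answer: 10111 (23)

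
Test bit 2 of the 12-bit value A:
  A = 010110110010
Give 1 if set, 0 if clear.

Bit 2 is the 3rd from the right.
  010110110010
           ^
That bit is 0.

Answer: 0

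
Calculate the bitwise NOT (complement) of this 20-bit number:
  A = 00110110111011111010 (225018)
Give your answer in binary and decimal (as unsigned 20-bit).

Flip each bit (0->1, 1->0):
  00110110111011111010
  11001001000100000101

Answer: 11001001000100000101 (823557)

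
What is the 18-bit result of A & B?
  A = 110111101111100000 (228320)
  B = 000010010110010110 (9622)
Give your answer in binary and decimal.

Apply & to each column (1 only where both bits are 1):
  110111101111100000
& 000010010110010110
--------------------
  000010000110000000

Answer: 000010000110000000 (8576)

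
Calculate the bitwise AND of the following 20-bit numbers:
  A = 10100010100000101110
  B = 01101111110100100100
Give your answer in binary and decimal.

Apply & to each column (1 only where both bits are 1):
  10100010100000101110
& 01101111110100100100
----------------------
  00100010100000100100

Answer: 00100010100000100100 (141348)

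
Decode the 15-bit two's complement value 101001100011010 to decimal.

MSB is 1, so the value is negative. Find the magnitude:
1. Invert bits:  010110011100101
2. Add 1:        010110011100110  = 11494
3. Apply sign:   -11494

Answer: -11494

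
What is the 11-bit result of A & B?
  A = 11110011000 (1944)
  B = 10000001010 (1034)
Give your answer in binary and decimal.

Apply & to each column (1 only where both bits are 1):
  11110011000
& 10000001010
-------------
  10000001000

Answer: 10000001000 (1032)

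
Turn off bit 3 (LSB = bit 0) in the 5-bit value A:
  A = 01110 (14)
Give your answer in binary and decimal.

Mask = ~(1 << 3) = 10111
Bit 3 of A is 1, so AND-ing with the mask clears it to 0.
  01110
& 10111
-------
  00110

Answer: 00110 (6)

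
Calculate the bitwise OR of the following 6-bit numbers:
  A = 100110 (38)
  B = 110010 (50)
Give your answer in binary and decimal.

Apply | to each column (1 where either bit is 1):
  100110
| 110010
--------
  110110

Answer: 110110 (54)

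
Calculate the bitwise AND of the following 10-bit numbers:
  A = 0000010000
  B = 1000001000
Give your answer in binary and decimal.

Apply & to each column (1 only where both bits are 1):
  0000010000
& 1000001000
------------
  0000000000

Answer: 0000000000 (0)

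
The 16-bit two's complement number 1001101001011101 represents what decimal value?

MSB is 1, so the value is negative. Find the magnitude:
1. Invert bits:  0110010110100010
2. Add 1:        0110010110100011  = 26019
3. Apply sign:   -26019

Answer: -26019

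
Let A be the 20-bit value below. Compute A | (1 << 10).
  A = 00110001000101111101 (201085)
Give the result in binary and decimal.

Mask = 1 << 10 = 00000000010000000000
Bit 10 of A is 0, so OR-ing with the mask flips it to 1.
  00110001000101111101
| 00000000010000000000
----------------------
  00110001010101111101

Answer: 00110001010101111101 (202109)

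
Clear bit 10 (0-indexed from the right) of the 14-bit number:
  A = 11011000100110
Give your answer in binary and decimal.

Mask = ~(1 << 10) = 11101111111111
Bit 10 of A is 1, so AND-ing with the mask clears it to 0.
  11011000100110
& 11101111111111
----------------
  11001000100110

Answer: 11001000100110 (12838)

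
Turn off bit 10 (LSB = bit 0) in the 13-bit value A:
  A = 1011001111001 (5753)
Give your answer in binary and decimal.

Mask = ~(1 << 10) = 1101111111111
Bit 10 of A is 1, so AND-ing with the mask clears it to 0.
  1011001111001
& 1101111111111
---------------
  1001001111001

Answer: 1001001111001 (4729)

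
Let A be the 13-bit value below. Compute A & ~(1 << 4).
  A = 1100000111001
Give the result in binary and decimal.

Mask = ~(1 << 4) = 1111111101111
Bit 4 of A is 1, so AND-ing with the mask clears it to 0.
  1100000111001
& 1111111101111
---------------
  1100000101001

Answer: 1100000101001 (6185)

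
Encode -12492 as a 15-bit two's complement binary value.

1. Binary of +12492:  011000011001100
2. Invert bits:     100111100110011
3. Add 1:           100111100110100

Answer: 100111100110100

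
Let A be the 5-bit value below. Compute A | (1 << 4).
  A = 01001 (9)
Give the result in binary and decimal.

Mask = 1 << 4 = 10000
Bit 4 of A is 0, so OR-ing with the mask flips it to 1.
  01001
| 10000
-------
  11001

Answer: 11001 (25)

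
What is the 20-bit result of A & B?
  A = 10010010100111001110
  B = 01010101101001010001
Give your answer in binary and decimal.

Apply & to each column (1 only where both bits are 1):
  10010010100111001110
& 01010101101001010001
----------------------
  00010000100001000000

Answer: 00010000100001000000 (67648)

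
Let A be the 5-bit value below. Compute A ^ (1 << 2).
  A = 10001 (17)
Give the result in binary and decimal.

Mask = 1 << 2 = 00100
Bit 2 of A is 0; XOR with the mask flips it to 1.
  10001
^ 00100
-------
  10101

Answer: 10101 (21)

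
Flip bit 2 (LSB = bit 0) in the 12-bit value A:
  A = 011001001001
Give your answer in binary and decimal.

Mask = 1 << 2 = 000000000100
Bit 2 of A is 0; XOR with the mask flips it to 1.
  011001001001
^ 000000000100
--------------
  011001001101

Answer: 011001001101 (1613)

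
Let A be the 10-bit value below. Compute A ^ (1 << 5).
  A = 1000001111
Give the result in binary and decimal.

Mask = 1 << 5 = 0000100000
Bit 5 of A is 0; XOR with the mask flips it to 1.
  1000001111
^ 0000100000
------------
  1000101111

Answer: 1000101111 (559)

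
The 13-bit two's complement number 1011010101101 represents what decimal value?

MSB is 1, so the value is negative. Find the magnitude:
1. Invert bits:  0100101010010
2. Add 1:        0100101010011  = 2387
3. Apply sign:   -2387

Answer: -2387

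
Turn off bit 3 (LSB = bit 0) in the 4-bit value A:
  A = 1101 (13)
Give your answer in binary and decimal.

Mask = ~(1 << 3) = 0111
Bit 3 of A is 1, so AND-ing with the mask clears it to 0.
  1101
& 0111
------
  0101

Answer: 0101 (5)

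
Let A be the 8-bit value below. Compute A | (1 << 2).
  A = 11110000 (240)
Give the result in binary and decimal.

Mask = 1 << 2 = 00000100
Bit 2 of A is 0, so OR-ing with the mask flips it to 1.
  11110000
| 00000100
----------
  11110100

Answer: 11110100 (244)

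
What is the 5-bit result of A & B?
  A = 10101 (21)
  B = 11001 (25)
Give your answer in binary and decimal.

Apply & to each column (1 only where both bits are 1):
  10101
& 11001
-------
  10001

Answer: 10001 (17)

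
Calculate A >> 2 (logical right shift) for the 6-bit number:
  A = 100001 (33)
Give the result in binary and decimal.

Logical shift right by 2: drop the bottom 2 bit(s), prepend 2 zero(s) on the left.
  100001  ->  keep [1000], discard [01], prepend 00
= 001000

Answer: 001000 (8)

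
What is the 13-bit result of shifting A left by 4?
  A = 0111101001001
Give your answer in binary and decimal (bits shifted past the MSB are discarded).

Shift left by 4: drop the top 4 bit(s), append 4 zero(s) on the right.
  0111101001001  ->  discard [0111], keep [101001001], append 0000
= 1010010010000

Answer: 1010010010000 (5264)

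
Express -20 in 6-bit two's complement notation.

1. Binary of +20:  010100
2. Invert bits:     101011
3. Add 1:           101100

Answer: 101100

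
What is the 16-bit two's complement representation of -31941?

1. Binary of +31941:  0111110011000101
2. Invert bits:     1000001100111010
3. Add 1:           1000001100111011

Answer: 1000001100111011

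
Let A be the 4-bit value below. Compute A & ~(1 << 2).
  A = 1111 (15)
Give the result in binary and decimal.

Mask = ~(1 << 2) = 1011
Bit 2 of A is 1, so AND-ing with the mask clears it to 0.
  1111
& 1011
------
  1011

Answer: 1011 (11)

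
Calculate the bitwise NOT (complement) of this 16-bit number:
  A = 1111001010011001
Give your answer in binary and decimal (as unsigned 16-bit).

Flip each bit (0->1, 1->0):
  1111001010011001
  0000110101100110

Answer: 0000110101100110 (3430)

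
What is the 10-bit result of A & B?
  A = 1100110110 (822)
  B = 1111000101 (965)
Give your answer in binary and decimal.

Apply & to each column (1 only where both bits are 1):
  1100110110
& 1111000101
------------
  1100000100

Answer: 1100000100 (772)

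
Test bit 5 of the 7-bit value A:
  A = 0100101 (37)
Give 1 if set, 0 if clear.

Bit 5 is the 6th from the right.
  0100101
   ^
That bit is 1.

Answer: 1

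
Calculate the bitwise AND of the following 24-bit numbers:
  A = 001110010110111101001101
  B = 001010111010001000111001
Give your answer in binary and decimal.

Apply & to each column (1 only where both bits are 1):
  001110010110111101001101
& 001010111010001000111001
--------------------------
  001010010010001000001001

Answer: 001010010010001000001001 (2695689)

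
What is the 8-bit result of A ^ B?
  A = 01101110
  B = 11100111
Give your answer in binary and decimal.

Apply ^ to each column (1 where bits differ):
  01101110
^ 11100111
----------
  10001001

Answer: 10001001 (137)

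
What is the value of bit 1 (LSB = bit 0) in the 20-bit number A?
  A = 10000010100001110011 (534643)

Bit 1 is the 2nd from the right.
  10000010100001110011
                    ^
That bit is 1.

Answer: 1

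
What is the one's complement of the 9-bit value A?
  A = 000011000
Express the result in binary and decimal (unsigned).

Flip each bit (0->1, 1->0):
  000011000
  111100111

Answer: 111100111 (487)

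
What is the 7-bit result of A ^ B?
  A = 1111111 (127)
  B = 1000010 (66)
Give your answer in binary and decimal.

Apply ^ to each column (1 where bits differ):
  1111111
^ 1000010
---------
  0111101

Answer: 0111101 (61)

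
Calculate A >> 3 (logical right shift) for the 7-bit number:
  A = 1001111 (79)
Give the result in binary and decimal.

Logical shift right by 3: drop the bottom 3 bit(s), prepend 3 zero(s) on the left.
  1001111  ->  keep [1001], discard [111], prepend 000
= 0001001

Answer: 0001001 (9)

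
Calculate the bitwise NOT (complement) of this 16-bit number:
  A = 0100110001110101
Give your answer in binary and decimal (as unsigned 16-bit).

Flip each bit (0->1, 1->0):
  0100110001110101
  1011001110001010

Answer: 1011001110001010 (45962)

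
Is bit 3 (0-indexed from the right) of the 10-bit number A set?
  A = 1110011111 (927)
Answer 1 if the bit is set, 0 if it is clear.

Bit 3 is the 4th from the right.
  1110011111
        ^
That bit is 1.

Answer: 1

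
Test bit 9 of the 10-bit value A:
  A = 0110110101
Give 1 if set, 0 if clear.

Bit 9 is the 10th from the right.
  0110110101
  ^
That bit is 0.

Answer: 0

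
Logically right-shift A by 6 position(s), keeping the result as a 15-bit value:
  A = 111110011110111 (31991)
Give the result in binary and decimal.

Logical shift right by 6: drop the bottom 6 bit(s), prepend 6 zero(s) on the left.
  111110011110111  ->  keep [111110011], discard [110111], prepend 000000
= 000000111110011

Answer: 000000111110011 (499)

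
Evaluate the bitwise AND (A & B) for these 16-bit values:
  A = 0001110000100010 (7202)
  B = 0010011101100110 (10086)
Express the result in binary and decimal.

Apply & to each column (1 only where both bits are 1):
  0001110000100010
& 0010011101100110
------------------
  0000010000100010

Answer: 0000010000100010 (1058)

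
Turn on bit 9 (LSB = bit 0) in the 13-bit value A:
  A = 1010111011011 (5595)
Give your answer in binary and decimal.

Mask = 1 << 9 = 0001000000000
Bit 9 of A is 0, so OR-ing with the mask flips it to 1.
  1010111011011
| 0001000000000
---------------
  1011111011011

Answer: 1011111011011 (6107)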